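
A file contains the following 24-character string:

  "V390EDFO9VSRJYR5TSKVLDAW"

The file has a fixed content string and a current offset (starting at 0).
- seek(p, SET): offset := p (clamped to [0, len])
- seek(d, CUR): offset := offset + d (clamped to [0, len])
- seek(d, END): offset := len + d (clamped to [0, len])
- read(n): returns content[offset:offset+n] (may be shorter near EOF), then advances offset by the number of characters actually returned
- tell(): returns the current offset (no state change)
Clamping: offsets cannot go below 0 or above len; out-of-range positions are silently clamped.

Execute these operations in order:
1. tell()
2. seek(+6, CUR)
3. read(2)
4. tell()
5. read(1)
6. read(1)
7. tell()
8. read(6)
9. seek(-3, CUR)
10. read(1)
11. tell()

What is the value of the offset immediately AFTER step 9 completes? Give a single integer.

After 1 (tell()): offset=0
After 2 (seek(+6, CUR)): offset=6
After 3 (read(2)): returned 'FO', offset=8
After 4 (tell()): offset=8
After 5 (read(1)): returned '9', offset=9
After 6 (read(1)): returned 'V', offset=10
After 7 (tell()): offset=10
After 8 (read(6)): returned 'SRJYR5', offset=16
After 9 (seek(-3, CUR)): offset=13

Answer: 13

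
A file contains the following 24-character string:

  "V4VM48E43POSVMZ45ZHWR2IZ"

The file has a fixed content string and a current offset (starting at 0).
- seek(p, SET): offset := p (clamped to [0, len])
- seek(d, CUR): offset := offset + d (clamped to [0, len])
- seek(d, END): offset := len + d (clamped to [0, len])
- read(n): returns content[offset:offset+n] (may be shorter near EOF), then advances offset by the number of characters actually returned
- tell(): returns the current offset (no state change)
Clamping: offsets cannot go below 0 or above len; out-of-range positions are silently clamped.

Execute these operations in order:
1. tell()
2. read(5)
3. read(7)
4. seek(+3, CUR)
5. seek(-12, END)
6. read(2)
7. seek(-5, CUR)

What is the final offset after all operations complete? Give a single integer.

After 1 (tell()): offset=0
After 2 (read(5)): returned 'V4VM4', offset=5
After 3 (read(7)): returned '8E43POS', offset=12
After 4 (seek(+3, CUR)): offset=15
After 5 (seek(-12, END)): offset=12
After 6 (read(2)): returned 'VM', offset=14
After 7 (seek(-5, CUR)): offset=9

Answer: 9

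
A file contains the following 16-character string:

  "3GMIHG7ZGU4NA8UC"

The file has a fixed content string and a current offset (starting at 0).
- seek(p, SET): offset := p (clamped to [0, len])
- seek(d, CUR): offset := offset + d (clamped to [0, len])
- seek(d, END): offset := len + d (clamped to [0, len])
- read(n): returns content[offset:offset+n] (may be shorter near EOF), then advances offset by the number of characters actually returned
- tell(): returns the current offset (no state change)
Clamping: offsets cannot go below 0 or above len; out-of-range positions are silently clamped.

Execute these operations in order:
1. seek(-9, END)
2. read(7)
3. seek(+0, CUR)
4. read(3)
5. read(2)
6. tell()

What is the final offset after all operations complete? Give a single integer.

After 1 (seek(-9, END)): offset=7
After 2 (read(7)): returned 'ZGU4NA8', offset=14
After 3 (seek(+0, CUR)): offset=14
After 4 (read(3)): returned 'UC', offset=16
After 5 (read(2)): returned '', offset=16
After 6 (tell()): offset=16

Answer: 16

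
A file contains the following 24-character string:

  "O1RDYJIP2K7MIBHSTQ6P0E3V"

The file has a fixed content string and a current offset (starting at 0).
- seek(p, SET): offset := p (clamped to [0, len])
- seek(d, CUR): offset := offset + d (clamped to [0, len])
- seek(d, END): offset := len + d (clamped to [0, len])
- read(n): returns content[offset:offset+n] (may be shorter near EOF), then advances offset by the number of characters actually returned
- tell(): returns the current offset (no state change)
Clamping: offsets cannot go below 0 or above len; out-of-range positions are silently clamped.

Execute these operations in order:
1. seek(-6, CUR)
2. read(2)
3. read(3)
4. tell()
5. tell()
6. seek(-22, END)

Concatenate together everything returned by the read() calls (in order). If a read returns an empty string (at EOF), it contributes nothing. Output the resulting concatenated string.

Answer: O1RDY

Derivation:
After 1 (seek(-6, CUR)): offset=0
After 2 (read(2)): returned 'O1', offset=2
After 3 (read(3)): returned 'RDY', offset=5
After 4 (tell()): offset=5
After 5 (tell()): offset=5
After 6 (seek(-22, END)): offset=2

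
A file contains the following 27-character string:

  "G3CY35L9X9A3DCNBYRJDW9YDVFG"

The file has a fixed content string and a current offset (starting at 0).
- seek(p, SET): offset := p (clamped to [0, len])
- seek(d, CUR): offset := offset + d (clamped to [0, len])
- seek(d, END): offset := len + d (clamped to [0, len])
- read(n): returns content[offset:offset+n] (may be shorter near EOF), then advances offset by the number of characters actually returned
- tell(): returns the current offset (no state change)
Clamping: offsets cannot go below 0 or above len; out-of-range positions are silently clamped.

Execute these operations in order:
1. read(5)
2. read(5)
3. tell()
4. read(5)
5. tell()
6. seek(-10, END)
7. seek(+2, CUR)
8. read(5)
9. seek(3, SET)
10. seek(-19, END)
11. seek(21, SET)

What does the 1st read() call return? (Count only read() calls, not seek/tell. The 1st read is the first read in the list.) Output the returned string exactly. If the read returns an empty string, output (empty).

Answer: G3CY3

Derivation:
After 1 (read(5)): returned 'G3CY3', offset=5
After 2 (read(5)): returned '5L9X9', offset=10
After 3 (tell()): offset=10
After 4 (read(5)): returned 'A3DCN', offset=15
After 5 (tell()): offset=15
After 6 (seek(-10, END)): offset=17
After 7 (seek(+2, CUR)): offset=19
After 8 (read(5)): returned 'DW9YD', offset=24
After 9 (seek(3, SET)): offset=3
After 10 (seek(-19, END)): offset=8
After 11 (seek(21, SET)): offset=21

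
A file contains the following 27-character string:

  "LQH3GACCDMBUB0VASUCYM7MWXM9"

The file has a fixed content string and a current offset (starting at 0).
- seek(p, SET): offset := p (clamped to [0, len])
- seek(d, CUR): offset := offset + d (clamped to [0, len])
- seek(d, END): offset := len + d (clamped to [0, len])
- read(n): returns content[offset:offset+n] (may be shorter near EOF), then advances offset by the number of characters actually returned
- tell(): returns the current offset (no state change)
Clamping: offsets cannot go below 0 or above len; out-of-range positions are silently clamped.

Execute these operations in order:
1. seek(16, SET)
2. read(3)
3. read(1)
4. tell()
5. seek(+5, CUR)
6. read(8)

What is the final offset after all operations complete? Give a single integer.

After 1 (seek(16, SET)): offset=16
After 2 (read(3)): returned 'SUC', offset=19
After 3 (read(1)): returned 'Y', offset=20
After 4 (tell()): offset=20
After 5 (seek(+5, CUR)): offset=25
After 6 (read(8)): returned 'M9', offset=27

Answer: 27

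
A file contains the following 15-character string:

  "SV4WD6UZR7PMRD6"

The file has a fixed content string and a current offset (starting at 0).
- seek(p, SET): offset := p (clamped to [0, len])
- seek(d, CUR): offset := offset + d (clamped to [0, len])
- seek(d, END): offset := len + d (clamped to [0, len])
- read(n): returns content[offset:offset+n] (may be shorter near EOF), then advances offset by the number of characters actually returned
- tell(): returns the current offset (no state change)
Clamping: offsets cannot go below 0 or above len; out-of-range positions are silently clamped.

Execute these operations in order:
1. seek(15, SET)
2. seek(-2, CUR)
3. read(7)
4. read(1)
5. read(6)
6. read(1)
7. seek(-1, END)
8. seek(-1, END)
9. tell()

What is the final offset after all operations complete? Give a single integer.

After 1 (seek(15, SET)): offset=15
After 2 (seek(-2, CUR)): offset=13
After 3 (read(7)): returned 'D6', offset=15
After 4 (read(1)): returned '', offset=15
After 5 (read(6)): returned '', offset=15
After 6 (read(1)): returned '', offset=15
After 7 (seek(-1, END)): offset=14
After 8 (seek(-1, END)): offset=14
After 9 (tell()): offset=14

Answer: 14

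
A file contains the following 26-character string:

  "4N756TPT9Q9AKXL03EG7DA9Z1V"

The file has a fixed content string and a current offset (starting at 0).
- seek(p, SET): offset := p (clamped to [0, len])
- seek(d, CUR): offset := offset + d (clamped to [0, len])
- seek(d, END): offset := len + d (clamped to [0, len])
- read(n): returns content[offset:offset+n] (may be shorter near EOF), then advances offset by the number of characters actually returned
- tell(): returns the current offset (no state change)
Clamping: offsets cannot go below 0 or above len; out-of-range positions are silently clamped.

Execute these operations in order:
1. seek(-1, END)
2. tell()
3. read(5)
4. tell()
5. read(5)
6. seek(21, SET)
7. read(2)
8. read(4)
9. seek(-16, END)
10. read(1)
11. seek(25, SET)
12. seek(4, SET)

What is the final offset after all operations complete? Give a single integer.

After 1 (seek(-1, END)): offset=25
After 2 (tell()): offset=25
After 3 (read(5)): returned 'V', offset=26
After 4 (tell()): offset=26
After 5 (read(5)): returned '', offset=26
After 6 (seek(21, SET)): offset=21
After 7 (read(2)): returned 'A9', offset=23
After 8 (read(4)): returned 'Z1V', offset=26
After 9 (seek(-16, END)): offset=10
After 10 (read(1)): returned '9', offset=11
After 11 (seek(25, SET)): offset=25
After 12 (seek(4, SET)): offset=4

Answer: 4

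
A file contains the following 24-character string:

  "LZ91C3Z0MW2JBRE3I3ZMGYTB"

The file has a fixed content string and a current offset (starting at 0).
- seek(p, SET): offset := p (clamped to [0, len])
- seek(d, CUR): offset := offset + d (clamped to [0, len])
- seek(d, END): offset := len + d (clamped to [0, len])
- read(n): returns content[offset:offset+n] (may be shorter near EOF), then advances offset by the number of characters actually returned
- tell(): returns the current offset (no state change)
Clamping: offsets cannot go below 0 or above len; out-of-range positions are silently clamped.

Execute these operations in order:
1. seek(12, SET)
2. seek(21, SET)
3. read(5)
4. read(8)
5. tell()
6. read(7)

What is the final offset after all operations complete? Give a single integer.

Answer: 24

Derivation:
After 1 (seek(12, SET)): offset=12
After 2 (seek(21, SET)): offset=21
After 3 (read(5)): returned 'YTB', offset=24
After 4 (read(8)): returned '', offset=24
After 5 (tell()): offset=24
After 6 (read(7)): returned '', offset=24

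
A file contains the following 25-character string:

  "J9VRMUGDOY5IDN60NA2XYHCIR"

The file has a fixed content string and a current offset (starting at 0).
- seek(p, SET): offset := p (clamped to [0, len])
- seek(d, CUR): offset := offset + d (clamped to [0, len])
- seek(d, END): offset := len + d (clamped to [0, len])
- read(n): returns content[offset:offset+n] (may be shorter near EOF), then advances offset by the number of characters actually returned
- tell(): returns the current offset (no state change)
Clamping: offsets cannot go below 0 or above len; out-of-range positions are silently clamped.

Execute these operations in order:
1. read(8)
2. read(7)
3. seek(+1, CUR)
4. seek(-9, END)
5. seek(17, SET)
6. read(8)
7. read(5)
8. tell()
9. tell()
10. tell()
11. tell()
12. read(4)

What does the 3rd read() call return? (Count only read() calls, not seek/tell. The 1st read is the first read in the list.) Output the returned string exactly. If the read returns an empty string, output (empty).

Answer: A2XYHCIR

Derivation:
After 1 (read(8)): returned 'J9VRMUGD', offset=8
After 2 (read(7)): returned 'OY5IDN6', offset=15
After 3 (seek(+1, CUR)): offset=16
After 4 (seek(-9, END)): offset=16
After 5 (seek(17, SET)): offset=17
After 6 (read(8)): returned 'A2XYHCIR', offset=25
After 7 (read(5)): returned '', offset=25
After 8 (tell()): offset=25
After 9 (tell()): offset=25
After 10 (tell()): offset=25
After 11 (tell()): offset=25
After 12 (read(4)): returned '', offset=25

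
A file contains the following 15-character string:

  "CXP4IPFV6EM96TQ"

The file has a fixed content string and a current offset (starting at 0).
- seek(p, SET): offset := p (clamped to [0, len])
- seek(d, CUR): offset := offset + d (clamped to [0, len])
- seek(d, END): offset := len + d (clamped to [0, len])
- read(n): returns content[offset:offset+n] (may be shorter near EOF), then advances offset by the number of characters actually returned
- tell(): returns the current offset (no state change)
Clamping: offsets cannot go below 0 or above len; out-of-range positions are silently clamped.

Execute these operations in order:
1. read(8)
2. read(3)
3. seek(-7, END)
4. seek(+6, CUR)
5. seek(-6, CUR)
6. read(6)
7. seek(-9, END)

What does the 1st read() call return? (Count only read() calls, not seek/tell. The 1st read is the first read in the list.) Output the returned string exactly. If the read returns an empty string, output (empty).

After 1 (read(8)): returned 'CXP4IPFV', offset=8
After 2 (read(3)): returned '6EM', offset=11
After 3 (seek(-7, END)): offset=8
After 4 (seek(+6, CUR)): offset=14
After 5 (seek(-6, CUR)): offset=8
After 6 (read(6)): returned '6EM96T', offset=14
After 7 (seek(-9, END)): offset=6

Answer: CXP4IPFV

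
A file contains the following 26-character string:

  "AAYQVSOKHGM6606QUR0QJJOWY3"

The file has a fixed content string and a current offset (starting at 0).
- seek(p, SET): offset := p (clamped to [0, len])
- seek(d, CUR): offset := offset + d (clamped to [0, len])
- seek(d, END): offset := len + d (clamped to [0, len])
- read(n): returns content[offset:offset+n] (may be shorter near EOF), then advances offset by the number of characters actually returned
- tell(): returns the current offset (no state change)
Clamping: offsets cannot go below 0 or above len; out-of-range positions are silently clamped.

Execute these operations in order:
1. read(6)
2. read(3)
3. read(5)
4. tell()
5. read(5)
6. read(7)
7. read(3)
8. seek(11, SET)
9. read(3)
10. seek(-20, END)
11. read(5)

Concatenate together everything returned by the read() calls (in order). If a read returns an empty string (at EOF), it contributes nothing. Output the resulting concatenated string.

Answer: AAYQVSOKHGM6606QUR0QJJOWY3660OKHGM

Derivation:
After 1 (read(6)): returned 'AAYQVS', offset=6
After 2 (read(3)): returned 'OKH', offset=9
After 3 (read(5)): returned 'GM660', offset=14
After 4 (tell()): offset=14
After 5 (read(5)): returned '6QUR0', offset=19
After 6 (read(7)): returned 'QJJOWY3', offset=26
After 7 (read(3)): returned '', offset=26
After 8 (seek(11, SET)): offset=11
After 9 (read(3)): returned '660', offset=14
After 10 (seek(-20, END)): offset=6
After 11 (read(5)): returned 'OKHGM', offset=11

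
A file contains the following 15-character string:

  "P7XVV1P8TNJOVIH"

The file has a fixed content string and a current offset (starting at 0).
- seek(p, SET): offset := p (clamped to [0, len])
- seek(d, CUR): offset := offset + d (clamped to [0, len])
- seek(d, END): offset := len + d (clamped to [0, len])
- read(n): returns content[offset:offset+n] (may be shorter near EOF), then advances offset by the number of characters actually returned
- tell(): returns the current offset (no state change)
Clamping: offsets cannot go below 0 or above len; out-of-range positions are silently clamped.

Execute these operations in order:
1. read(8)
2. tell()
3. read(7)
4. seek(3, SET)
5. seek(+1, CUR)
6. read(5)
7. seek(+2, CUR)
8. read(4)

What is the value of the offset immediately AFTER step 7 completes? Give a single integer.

After 1 (read(8)): returned 'P7XVV1P8', offset=8
After 2 (tell()): offset=8
After 3 (read(7)): returned 'TNJOVIH', offset=15
After 4 (seek(3, SET)): offset=3
After 5 (seek(+1, CUR)): offset=4
After 6 (read(5)): returned 'V1P8T', offset=9
After 7 (seek(+2, CUR)): offset=11

Answer: 11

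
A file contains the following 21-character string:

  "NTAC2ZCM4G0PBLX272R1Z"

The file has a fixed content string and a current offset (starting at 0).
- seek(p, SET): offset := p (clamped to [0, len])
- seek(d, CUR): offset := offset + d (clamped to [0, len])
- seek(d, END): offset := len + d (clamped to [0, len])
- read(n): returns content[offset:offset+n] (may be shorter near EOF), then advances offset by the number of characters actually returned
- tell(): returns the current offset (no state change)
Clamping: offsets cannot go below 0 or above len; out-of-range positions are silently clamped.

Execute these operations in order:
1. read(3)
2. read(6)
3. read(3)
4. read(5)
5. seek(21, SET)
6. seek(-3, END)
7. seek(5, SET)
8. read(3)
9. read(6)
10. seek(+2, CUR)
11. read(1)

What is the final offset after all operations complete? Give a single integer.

Answer: 17

Derivation:
After 1 (read(3)): returned 'NTA', offset=3
After 2 (read(6)): returned 'C2ZCM4', offset=9
After 3 (read(3)): returned 'G0P', offset=12
After 4 (read(5)): returned 'BLX27', offset=17
After 5 (seek(21, SET)): offset=21
After 6 (seek(-3, END)): offset=18
After 7 (seek(5, SET)): offset=5
After 8 (read(3)): returned 'ZCM', offset=8
After 9 (read(6)): returned '4G0PBL', offset=14
After 10 (seek(+2, CUR)): offset=16
After 11 (read(1)): returned '7', offset=17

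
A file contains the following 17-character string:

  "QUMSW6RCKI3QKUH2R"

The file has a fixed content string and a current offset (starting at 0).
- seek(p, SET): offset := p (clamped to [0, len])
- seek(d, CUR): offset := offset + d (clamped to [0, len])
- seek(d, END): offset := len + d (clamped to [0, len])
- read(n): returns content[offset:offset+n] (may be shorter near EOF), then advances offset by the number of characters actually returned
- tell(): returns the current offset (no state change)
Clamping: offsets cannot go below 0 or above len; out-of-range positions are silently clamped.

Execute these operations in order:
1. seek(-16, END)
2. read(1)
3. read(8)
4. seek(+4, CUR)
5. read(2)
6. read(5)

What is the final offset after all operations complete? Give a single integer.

Answer: 17

Derivation:
After 1 (seek(-16, END)): offset=1
After 2 (read(1)): returned 'U', offset=2
After 3 (read(8)): returned 'MSW6RCKI', offset=10
After 4 (seek(+4, CUR)): offset=14
After 5 (read(2)): returned 'H2', offset=16
After 6 (read(5)): returned 'R', offset=17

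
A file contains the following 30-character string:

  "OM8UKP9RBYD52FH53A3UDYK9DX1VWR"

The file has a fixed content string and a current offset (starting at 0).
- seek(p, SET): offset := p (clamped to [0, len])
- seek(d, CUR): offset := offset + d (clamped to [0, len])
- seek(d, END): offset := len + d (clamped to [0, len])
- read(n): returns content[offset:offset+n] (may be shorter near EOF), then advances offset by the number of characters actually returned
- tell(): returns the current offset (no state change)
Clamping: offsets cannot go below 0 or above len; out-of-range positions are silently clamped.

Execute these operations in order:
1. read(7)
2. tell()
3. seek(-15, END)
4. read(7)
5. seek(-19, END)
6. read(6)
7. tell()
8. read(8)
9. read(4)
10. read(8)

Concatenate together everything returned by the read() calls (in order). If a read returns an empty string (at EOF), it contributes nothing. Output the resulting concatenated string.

After 1 (read(7)): returned 'OM8UKP9', offset=7
After 2 (tell()): offset=7
After 3 (seek(-15, END)): offset=15
After 4 (read(7)): returned '53A3UDY', offset=22
After 5 (seek(-19, END)): offset=11
After 6 (read(6)): returned '52FH53', offset=17
After 7 (tell()): offset=17
After 8 (read(8)): returned 'A3UDYK9D', offset=25
After 9 (read(4)): returned 'X1VW', offset=29
After 10 (read(8)): returned 'R', offset=30

Answer: OM8UKP953A3UDY52FH53A3UDYK9DX1VWR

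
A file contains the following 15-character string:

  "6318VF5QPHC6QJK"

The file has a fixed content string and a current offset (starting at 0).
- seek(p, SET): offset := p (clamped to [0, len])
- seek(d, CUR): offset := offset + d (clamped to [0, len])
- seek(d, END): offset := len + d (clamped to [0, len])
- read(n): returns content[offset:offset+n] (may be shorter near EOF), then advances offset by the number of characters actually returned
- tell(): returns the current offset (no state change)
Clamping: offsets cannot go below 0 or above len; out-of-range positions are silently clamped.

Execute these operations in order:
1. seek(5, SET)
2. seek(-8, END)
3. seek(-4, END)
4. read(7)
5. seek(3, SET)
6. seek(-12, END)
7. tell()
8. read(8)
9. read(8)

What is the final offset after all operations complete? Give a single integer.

Answer: 15

Derivation:
After 1 (seek(5, SET)): offset=5
After 2 (seek(-8, END)): offset=7
After 3 (seek(-4, END)): offset=11
After 4 (read(7)): returned '6QJK', offset=15
After 5 (seek(3, SET)): offset=3
After 6 (seek(-12, END)): offset=3
After 7 (tell()): offset=3
After 8 (read(8)): returned '8VF5QPHC', offset=11
After 9 (read(8)): returned '6QJK', offset=15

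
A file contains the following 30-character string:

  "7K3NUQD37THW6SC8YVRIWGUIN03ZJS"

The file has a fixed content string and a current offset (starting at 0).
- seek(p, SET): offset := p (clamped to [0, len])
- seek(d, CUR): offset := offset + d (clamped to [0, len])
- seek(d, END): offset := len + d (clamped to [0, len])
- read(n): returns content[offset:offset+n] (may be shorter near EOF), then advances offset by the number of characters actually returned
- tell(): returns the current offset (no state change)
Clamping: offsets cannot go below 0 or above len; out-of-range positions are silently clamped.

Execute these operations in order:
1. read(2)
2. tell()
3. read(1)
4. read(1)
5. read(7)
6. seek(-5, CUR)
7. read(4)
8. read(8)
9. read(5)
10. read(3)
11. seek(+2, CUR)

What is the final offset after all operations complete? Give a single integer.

After 1 (read(2)): returned '7K', offset=2
After 2 (tell()): offset=2
After 3 (read(1)): returned '3', offset=3
After 4 (read(1)): returned 'N', offset=4
After 5 (read(7)): returned 'UQD37TH', offset=11
After 6 (seek(-5, CUR)): offset=6
After 7 (read(4)): returned 'D37T', offset=10
After 8 (read(8)): returned 'HW6SC8YV', offset=18
After 9 (read(5)): returned 'RIWGU', offset=23
After 10 (read(3)): returned 'IN0', offset=26
After 11 (seek(+2, CUR)): offset=28

Answer: 28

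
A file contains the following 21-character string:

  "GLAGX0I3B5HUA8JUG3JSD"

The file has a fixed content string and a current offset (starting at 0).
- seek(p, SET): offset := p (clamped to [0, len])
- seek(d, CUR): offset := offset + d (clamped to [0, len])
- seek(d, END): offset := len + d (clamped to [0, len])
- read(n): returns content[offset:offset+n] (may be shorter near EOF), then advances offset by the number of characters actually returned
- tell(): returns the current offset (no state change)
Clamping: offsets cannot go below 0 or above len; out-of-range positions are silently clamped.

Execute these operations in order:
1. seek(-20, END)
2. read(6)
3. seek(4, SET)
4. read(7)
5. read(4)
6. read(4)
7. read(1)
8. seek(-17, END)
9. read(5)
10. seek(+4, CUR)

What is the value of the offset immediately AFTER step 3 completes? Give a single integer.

After 1 (seek(-20, END)): offset=1
After 2 (read(6)): returned 'LAGX0I', offset=7
After 3 (seek(4, SET)): offset=4

Answer: 4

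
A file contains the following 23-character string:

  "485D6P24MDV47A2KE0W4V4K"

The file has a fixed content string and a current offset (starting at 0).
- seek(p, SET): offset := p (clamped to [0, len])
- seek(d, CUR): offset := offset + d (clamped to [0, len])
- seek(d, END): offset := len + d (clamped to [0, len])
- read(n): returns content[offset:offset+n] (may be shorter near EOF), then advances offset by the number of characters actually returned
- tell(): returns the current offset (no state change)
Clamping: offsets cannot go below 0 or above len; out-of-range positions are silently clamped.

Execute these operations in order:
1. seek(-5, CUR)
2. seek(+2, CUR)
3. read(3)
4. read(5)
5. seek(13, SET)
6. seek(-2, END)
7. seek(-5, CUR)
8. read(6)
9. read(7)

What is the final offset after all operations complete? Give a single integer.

After 1 (seek(-5, CUR)): offset=0
After 2 (seek(+2, CUR)): offset=2
After 3 (read(3)): returned '5D6', offset=5
After 4 (read(5)): returned 'P24MD', offset=10
After 5 (seek(13, SET)): offset=13
After 6 (seek(-2, END)): offset=21
After 7 (seek(-5, CUR)): offset=16
After 8 (read(6)): returned 'E0W4V4', offset=22
After 9 (read(7)): returned 'K', offset=23

Answer: 23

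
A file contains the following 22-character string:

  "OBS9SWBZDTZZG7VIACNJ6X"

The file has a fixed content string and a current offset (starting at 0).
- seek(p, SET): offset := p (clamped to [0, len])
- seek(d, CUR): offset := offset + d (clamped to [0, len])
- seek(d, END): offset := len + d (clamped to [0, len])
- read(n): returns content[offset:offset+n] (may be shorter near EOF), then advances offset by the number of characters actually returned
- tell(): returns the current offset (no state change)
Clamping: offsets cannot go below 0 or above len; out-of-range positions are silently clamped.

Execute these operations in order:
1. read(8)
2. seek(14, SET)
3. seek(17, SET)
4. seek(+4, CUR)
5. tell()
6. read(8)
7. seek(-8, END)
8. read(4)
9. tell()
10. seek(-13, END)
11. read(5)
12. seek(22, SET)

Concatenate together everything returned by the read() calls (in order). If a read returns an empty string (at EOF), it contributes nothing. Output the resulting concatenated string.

After 1 (read(8)): returned 'OBS9SWBZ', offset=8
After 2 (seek(14, SET)): offset=14
After 3 (seek(17, SET)): offset=17
After 4 (seek(+4, CUR)): offset=21
After 5 (tell()): offset=21
After 6 (read(8)): returned 'X', offset=22
After 7 (seek(-8, END)): offset=14
After 8 (read(4)): returned 'VIAC', offset=18
After 9 (tell()): offset=18
After 10 (seek(-13, END)): offset=9
After 11 (read(5)): returned 'TZZG7', offset=14
After 12 (seek(22, SET)): offset=22

Answer: OBS9SWBZXVIACTZZG7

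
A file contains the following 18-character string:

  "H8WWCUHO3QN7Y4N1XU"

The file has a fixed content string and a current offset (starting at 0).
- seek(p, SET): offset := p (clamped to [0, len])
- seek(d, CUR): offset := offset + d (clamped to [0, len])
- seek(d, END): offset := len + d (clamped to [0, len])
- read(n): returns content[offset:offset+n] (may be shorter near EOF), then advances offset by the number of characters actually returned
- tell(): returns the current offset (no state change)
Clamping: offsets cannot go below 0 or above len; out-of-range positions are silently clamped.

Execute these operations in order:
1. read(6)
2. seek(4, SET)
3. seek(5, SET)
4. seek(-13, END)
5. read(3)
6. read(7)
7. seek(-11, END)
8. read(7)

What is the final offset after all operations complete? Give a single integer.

After 1 (read(6)): returned 'H8WWCU', offset=6
After 2 (seek(4, SET)): offset=4
After 3 (seek(5, SET)): offset=5
After 4 (seek(-13, END)): offset=5
After 5 (read(3)): returned 'UHO', offset=8
After 6 (read(7)): returned '3QN7Y4N', offset=15
After 7 (seek(-11, END)): offset=7
After 8 (read(7)): returned 'O3QN7Y4', offset=14

Answer: 14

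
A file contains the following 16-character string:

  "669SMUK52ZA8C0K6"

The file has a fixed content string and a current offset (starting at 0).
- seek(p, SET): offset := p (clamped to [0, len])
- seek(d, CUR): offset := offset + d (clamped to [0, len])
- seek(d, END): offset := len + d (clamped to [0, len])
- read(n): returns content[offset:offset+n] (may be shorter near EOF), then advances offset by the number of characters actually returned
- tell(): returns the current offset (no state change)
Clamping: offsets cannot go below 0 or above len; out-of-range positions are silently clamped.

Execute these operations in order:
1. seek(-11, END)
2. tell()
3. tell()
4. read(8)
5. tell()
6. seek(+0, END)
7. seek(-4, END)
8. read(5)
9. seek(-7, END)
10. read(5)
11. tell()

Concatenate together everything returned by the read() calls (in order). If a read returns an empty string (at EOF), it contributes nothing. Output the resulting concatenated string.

Answer: UK52ZA8CC0K6ZA8C0

Derivation:
After 1 (seek(-11, END)): offset=5
After 2 (tell()): offset=5
After 3 (tell()): offset=5
After 4 (read(8)): returned 'UK52ZA8C', offset=13
After 5 (tell()): offset=13
After 6 (seek(+0, END)): offset=16
After 7 (seek(-4, END)): offset=12
After 8 (read(5)): returned 'C0K6', offset=16
After 9 (seek(-7, END)): offset=9
After 10 (read(5)): returned 'ZA8C0', offset=14
After 11 (tell()): offset=14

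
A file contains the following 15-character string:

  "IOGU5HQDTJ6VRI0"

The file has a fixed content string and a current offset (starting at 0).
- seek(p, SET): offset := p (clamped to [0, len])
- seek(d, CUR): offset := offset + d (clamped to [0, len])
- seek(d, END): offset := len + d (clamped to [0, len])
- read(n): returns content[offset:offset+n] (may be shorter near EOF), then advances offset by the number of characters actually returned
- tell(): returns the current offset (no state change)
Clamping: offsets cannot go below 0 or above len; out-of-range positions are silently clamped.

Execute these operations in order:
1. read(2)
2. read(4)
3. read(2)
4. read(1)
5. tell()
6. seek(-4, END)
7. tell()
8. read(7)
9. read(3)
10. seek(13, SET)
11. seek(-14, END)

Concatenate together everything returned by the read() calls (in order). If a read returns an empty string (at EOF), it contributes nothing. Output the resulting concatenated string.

After 1 (read(2)): returned 'IO', offset=2
After 2 (read(4)): returned 'GU5H', offset=6
After 3 (read(2)): returned 'QD', offset=8
After 4 (read(1)): returned 'T', offset=9
After 5 (tell()): offset=9
After 6 (seek(-4, END)): offset=11
After 7 (tell()): offset=11
After 8 (read(7)): returned 'VRI0', offset=15
After 9 (read(3)): returned '', offset=15
After 10 (seek(13, SET)): offset=13
After 11 (seek(-14, END)): offset=1

Answer: IOGU5HQDTVRI0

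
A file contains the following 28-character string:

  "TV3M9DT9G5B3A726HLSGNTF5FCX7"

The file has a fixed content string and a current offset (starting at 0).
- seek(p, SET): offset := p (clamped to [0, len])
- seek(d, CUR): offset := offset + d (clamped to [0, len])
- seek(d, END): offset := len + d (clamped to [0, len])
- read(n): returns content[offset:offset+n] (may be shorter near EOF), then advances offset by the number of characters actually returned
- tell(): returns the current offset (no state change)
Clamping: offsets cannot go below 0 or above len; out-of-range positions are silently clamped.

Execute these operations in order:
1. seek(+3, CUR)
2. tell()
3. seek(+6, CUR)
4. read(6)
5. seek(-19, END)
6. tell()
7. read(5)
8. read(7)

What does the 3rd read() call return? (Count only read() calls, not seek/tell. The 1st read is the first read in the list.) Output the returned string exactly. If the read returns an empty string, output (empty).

After 1 (seek(+3, CUR)): offset=3
After 2 (tell()): offset=3
After 3 (seek(+6, CUR)): offset=9
After 4 (read(6)): returned '5B3A72', offset=15
After 5 (seek(-19, END)): offset=9
After 6 (tell()): offset=9
After 7 (read(5)): returned '5B3A7', offset=14
After 8 (read(7)): returned '26HLSGN', offset=21

Answer: 26HLSGN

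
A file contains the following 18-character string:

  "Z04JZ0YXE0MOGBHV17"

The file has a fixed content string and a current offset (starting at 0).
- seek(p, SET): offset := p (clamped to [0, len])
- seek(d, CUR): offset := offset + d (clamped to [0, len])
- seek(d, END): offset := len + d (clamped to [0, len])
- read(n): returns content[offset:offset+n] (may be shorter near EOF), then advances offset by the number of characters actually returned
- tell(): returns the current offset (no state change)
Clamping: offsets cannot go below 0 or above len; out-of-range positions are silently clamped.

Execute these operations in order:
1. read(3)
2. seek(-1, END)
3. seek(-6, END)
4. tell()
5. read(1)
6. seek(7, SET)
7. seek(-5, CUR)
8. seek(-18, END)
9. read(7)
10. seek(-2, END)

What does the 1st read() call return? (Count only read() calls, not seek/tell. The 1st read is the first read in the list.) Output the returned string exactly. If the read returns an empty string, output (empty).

Answer: Z04

Derivation:
After 1 (read(3)): returned 'Z04', offset=3
After 2 (seek(-1, END)): offset=17
After 3 (seek(-6, END)): offset=12
After 4 (tell()): offset=12
After 5 (read(1)): returned 'G', offset=13
After 6 (seek(7, SET)): offset=7
After 7 (seek(-5, CUR)): offset=2
After 8 (seek(-18, END)): offset=0
After 9 (read(7)): returned 'Z04JZ0Y', offset=7
After 10 (seek(-2, END)): offset=16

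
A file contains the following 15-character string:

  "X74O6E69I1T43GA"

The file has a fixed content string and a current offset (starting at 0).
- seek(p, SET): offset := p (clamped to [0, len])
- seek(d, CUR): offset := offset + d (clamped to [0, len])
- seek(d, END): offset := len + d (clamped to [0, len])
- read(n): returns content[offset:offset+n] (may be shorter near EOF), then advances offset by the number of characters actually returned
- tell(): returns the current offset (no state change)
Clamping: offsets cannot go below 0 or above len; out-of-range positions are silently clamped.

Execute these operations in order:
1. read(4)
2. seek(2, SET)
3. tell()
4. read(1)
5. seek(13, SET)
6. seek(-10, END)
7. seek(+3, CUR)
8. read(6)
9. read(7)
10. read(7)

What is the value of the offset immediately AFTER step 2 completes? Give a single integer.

Answer: 2

Derivation:
After 1 (read(4)): returned 'X74O', offset=4
After 2 (seek(2, SET)): offset=2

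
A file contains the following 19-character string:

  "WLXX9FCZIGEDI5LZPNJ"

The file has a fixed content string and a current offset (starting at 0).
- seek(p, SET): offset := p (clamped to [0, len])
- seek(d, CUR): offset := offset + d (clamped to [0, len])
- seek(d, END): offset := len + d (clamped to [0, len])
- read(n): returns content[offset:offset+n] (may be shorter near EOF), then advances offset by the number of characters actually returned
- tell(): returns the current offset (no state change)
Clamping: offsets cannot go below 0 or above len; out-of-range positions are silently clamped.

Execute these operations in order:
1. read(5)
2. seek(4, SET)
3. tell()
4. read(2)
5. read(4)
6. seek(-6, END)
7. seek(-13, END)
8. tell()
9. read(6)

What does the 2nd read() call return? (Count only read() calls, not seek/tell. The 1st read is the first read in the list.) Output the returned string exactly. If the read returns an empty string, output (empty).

Answer: 9F

Derivation:
After 1 (read(5)): returned 'WLXX9', offset=5
After 2 (seek(4, SET)): offset=4
After 3 (tell()): offset=4
After 4 (read(2)): returned '9F', offset=6
After 5 (read(4)): returned 'CZIG', offset=10
After 6 (seek(-6, END)): offset=13
After 7 (seek(-13, END)): offset=6
After 8 (tell()): offset=6
After 9 (read(6)): returned 'CZIGED', offset=12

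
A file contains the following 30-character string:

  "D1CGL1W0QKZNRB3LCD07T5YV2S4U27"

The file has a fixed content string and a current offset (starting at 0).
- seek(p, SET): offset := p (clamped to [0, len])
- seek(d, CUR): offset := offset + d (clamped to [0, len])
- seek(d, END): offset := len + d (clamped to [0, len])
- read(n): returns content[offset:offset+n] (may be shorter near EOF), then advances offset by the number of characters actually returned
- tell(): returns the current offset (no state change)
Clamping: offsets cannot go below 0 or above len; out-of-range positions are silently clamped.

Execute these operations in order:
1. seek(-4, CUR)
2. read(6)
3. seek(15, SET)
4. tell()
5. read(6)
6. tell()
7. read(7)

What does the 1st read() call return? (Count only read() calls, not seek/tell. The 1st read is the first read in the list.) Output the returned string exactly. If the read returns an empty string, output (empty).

After 1 (seek(-4, CUR)): offset=0
After 2 (read(6)): returned 'D1CGL1', offset=6
After 3 (seek(15, SET)): offset=15
After 4 (tell()): offset=15
After 5 (read(6)): returned 'LCD07T', offset=21
After 6 (tell()): offset=21
After 7 (read(7)): returned '5YV2S4U', offset=28

Answer: D1CGL1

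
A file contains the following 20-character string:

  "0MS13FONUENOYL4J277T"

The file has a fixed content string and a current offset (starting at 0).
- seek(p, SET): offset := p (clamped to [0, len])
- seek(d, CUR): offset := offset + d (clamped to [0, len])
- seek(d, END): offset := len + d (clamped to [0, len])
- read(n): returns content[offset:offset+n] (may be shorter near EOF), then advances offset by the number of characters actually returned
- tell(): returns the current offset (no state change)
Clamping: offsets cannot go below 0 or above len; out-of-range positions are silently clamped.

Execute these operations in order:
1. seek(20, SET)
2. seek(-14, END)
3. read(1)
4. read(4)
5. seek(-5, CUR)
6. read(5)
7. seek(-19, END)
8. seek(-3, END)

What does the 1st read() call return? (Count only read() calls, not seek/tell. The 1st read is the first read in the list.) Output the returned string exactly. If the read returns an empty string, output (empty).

Answer: O

Derivation:
After 1 (seek(20, SET)): offset=20
After 2 (seek(-14, END)): offset=6
After 3 (read(1)): returned 'O', offset=7
After 4 (read(4)): returned 'NUEN', offset=11
After 5 (seek(-5, CUR)): offset=6
After 6 (read(5)): returned 'ONUEN', offset=11
After 7 (seek(-19, END)): offset=1
After 8 (seek(-3, END)): offset=17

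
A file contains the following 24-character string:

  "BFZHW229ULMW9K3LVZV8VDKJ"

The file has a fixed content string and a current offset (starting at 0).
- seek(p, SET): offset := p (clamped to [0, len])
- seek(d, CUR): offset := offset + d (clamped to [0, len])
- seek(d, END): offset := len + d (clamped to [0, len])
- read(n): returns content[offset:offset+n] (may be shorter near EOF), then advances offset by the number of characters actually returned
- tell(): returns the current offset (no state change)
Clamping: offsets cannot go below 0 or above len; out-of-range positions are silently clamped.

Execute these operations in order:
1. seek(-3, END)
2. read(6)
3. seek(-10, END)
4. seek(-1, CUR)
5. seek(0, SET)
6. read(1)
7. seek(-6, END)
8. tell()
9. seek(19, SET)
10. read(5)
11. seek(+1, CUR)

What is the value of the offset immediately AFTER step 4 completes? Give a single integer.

After 1 (seek(-3, END)): offset=21
After 2 (read(6)): returned 'DKJ', offset=24
After 3 (seek(-10, END)): offset=14
After 4 (seek(-1, CUR)): offset=13

Answer: 13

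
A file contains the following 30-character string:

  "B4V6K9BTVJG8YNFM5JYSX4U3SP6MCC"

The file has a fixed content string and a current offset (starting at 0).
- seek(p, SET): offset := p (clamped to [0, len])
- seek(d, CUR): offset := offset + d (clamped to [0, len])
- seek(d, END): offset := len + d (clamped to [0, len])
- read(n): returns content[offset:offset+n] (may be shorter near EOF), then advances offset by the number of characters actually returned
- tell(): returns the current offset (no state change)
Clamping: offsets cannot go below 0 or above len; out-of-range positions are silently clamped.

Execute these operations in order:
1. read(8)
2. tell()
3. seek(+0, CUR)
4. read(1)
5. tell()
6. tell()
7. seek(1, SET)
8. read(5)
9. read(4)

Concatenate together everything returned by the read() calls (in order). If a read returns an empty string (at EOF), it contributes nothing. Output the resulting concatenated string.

Answer: B4V6K9BTV4V6K9BTVJ

Derivation:
After 1 (read(8)): returned 'B4V6K9BT', offset=8
After 2 (tell()): offset=8
After 3 (seek(+0, CUR)): offset=8
After 4 (read(1)): returned 'V', offset=9
After 5 (tell()): offset=9
After 6 (tell()): offset=9
After 7 (seek(1, SET)): offset=1
After 8 (read(5)): returned '4V6K9', offset=6
After 9 (read(4)): returned 'BTVJ', offset=10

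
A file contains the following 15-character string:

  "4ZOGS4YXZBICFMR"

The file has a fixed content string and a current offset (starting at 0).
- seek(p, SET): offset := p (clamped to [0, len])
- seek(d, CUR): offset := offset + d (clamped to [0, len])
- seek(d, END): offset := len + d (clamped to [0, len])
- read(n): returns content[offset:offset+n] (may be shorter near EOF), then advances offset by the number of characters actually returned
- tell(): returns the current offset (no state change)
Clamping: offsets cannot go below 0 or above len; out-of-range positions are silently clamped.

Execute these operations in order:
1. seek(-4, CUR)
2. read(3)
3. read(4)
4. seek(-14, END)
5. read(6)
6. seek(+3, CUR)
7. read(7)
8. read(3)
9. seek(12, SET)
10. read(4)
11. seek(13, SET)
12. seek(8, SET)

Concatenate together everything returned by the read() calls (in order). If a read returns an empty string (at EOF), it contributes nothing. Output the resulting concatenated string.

After 1 (seek(-4, CUR)): offset=0
After 2 (read(3)): returned '4ZO', offset=3
After 3 (read(4)): returned 'GS4Y', offset=7
After 4 (seek(-14, END)): offset=1
After 5 (read(6)): returned 'ZOGS4Y', offset=7
After 6 (seek(+3, CUR)): offset=10
After 7 (read(7)): returned 'ICFMR', offset=15
After 8 (read(3)): returned '', offset=15
After 9 (seek(12, SET)): offset=12
After 10 (read(4)): returned 'FMR', offset=15
After 11 (seek(13, SET)): offset=13
After 12 (seek(8, SET)): offset=8

Answer: 4ZOGS4YZOGS4YICFMRFMR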